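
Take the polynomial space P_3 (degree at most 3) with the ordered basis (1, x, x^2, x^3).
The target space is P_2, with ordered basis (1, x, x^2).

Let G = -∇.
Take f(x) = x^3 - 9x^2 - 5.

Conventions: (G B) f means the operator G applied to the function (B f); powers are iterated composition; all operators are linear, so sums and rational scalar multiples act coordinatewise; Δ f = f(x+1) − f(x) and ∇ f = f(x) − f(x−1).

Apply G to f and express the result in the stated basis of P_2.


∇ f = 3x^2 - 21x + 10
(-∇) f = -3x^2 + 21x - 10

g(x) = -3x^2 + 21x - 10


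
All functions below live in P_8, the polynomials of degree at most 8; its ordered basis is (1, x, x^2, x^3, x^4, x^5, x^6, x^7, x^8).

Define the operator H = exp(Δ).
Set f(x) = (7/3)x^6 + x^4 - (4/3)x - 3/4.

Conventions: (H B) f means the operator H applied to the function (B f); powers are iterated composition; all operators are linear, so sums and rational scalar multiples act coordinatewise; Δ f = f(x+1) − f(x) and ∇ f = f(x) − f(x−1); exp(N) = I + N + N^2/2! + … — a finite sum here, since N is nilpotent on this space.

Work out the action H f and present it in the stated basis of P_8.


the result is g(x) = (7/3)x^6 + 14x^5 + 71x^4 + (712/3)x^3 + 537x^2 + (2240/3)x + 5839/12

order-1 term: 14x^5 + 35x^4 + (152/3)x^3 + 41x^2 + 18x + 2
order-2 term: 35x^4 + 140x^3 + 251x^2 + 222x + 238/3
order-3 term: (140/3)x^3 + 210x^2 + 354x + 216
order-4 term: 35x^2 + 140x + 458/3
order-5 term: 14x + 35
order-6 term: 7/3
the series for exp(Δ) f terminates at order 6
exp(Δ) f = (7/3)x^6 + 14x^5 + 71x^4 + (712/3)x^3 + 537x^2 + (2240/3)x + 5839/12


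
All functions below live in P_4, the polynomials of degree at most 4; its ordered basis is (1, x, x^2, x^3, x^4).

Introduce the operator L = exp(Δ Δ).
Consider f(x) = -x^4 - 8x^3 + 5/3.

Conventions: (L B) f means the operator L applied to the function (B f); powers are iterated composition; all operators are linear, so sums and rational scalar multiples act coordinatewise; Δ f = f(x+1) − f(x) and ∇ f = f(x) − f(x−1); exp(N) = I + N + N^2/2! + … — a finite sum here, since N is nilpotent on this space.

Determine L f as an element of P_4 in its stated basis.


order-1 term: -12x^2 - 72x - 62
order-2 term: -12
the series for exp(Δ Δ) f terminates at order 2
exp(Δ Δ) f = -x^4 - 8x^3 - 12x^2 - 72x - 217/3

g(x) = -x^4 - 8x^3 - 12x^2 - 72x - 217/3


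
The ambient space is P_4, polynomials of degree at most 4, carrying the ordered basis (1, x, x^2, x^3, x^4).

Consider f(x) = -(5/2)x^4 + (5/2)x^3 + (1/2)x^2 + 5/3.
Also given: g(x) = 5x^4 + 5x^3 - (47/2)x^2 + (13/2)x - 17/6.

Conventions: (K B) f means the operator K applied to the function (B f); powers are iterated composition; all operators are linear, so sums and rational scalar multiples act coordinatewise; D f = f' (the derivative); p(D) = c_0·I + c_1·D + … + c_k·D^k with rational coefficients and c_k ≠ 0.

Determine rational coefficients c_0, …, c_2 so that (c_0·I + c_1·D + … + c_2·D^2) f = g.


p(D) = -2·I − D + (1/2)·D^2, i.e. c_0 = -2, c_1 = -1, c_2 = 1/2

D^0 f = -(5/2)x^4 + (5/2)x^3 + (1/2)x^2 + 5/3
D^1 f = -10x^3 + (15/2)x^2 + x
D^2 f = -30x^2 + 15x + 1
matching coefficients of g against c_0 f + c_1 Df + … from the top degree down determines the c_i
solution: c_0 = -2, c_1 = -1, c_2 = 1/2


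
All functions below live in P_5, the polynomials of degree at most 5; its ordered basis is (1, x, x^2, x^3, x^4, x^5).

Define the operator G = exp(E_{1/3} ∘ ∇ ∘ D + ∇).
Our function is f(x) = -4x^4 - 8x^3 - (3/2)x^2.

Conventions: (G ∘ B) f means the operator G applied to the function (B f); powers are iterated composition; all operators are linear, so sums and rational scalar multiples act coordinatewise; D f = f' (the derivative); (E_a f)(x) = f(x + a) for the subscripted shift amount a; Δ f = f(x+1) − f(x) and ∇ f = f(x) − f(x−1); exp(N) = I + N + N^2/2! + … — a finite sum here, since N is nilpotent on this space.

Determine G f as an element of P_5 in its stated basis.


order-1 term: -16x^3 - 48x^2 - 27x - 17/6
order-2 term: -24x^2 - 72x - 75/2
order-3 term: -16x - 32
order-4 term: -4
the series for exp(E_{1/3} ∘ ∇ ∘ D + ∇) f terminates at order 4
exp(E_{1/3} ∘ ∇ ∘ D + ∇) f = -4x^4 - 24x^3 - (147/2)x^2 - 115x - 229/3

the image equals g(x) = -4x^4 - 24x^3 - (147/2)x^2 - 115x - 229/3


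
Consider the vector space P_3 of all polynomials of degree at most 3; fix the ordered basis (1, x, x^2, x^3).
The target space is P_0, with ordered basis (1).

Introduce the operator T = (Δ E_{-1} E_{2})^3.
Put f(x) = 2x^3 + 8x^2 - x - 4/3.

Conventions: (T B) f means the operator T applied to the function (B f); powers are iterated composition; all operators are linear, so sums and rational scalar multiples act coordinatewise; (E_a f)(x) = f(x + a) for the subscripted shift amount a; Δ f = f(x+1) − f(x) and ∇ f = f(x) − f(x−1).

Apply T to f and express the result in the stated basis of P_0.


E_{2} f = 2x^3 + 20x^2 + 55x + 134/3
E_{-1} E_{2} f = 2x^3 + 14x^2 + 21x + 23/3
Δ E_{-1} E_{2} f = 6x^2 + 34x + 37
E_{2} (Δ E_{-1} E_{2}) f = 6x^2 + 58x + 129
E_{-1} E_{2} (Δ E_{-1} E_{2}) f = 6x^2 + 46x + 77
Δ E_{-1} E_{2} (Δ E_{-1} E_{2}) f = 12x + 52
E_{2} (Δ E_{-1} E_{2}) (Δ E_{-1} E_{2}) f = 12x + 76
E_{-1} E_{2} (Δ E_{-1} E_{2}) (Δ E_{-1} E_{2}) f = 12x + 64
Δ E_{-1} E_{2} (Δ E_{-1} E_{2}) (Δ E_{-1} E_{2}) f = 12

g(x) = 12


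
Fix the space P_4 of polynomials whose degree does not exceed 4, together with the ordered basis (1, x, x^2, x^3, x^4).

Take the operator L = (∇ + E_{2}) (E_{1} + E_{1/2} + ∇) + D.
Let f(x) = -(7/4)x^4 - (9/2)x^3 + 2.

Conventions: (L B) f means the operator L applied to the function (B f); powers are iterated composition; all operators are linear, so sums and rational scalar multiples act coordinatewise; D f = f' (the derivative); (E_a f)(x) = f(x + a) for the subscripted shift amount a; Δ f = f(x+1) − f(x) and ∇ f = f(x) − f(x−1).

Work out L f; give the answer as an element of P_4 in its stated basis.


E_{1} f = -(7/4)x^4 - (23/2)x^3 - 24x^2 - (41/2)x - 17/4
E_{1/2} f = -(7/4)x^4 - 8x^3 - (75/8)x^2 - (17/4)x + 85/64
∇ f = -7x^3 - 3x^2 + (13/2)x - 11/4
(E_{1} + E_{1/2} + ∇) f = -(7/2)x^4 - (53/2)x^3 - (291/8)x^2 - (73/4)x - 363/64
∇ (E_{1} + E_{1/2} + ∇) f = -14x^3 - (117/2)x^2 - (29/4)x - 39/8
E_{2} (E_{1} + E_{1/2} + ∇) f = -(7/2)x^4 - (109/2)x^3 - (2235/8)x^2 - (2375/4)x - 29163/64
(∇ + E_{2}) (E_{1} + E_{1/2} + ∇) f = -(7/2)x^4 - (137/2)x^3 - (2703/8)x^2 - 601x - 29475/64
D f = -7x^3 - (27/2)x^2
((∇ + E_{2}) (E_{1} + E_{1/2} + ∇) + D) f = -(7/2)x^4 - (151/2)x^3 - (2811/8)x^2 - 601x - 29475/64

the result is g(x) = -(7/2)x^4 - (151/2)x^3 - (2811/8)x^2 - 601x - 29475/64


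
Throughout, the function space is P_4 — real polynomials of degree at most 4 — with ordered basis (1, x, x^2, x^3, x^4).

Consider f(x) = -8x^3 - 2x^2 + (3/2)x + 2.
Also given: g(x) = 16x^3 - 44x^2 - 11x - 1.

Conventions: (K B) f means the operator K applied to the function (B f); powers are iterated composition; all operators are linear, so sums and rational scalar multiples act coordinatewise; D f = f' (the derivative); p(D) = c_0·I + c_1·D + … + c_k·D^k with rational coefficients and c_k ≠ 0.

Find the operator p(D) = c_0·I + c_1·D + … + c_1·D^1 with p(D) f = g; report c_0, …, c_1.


c_0 = -2, c_1 = 2

D^0 f = -8x^3 - 2x^2 + (3/2)x + 2
D^1 f = -24x^2 - 4x + 3/2
matching coefficients of g against c_0 f + c_1 Df + … from the top degree down determines the c_i
solution: c_0 = -2, c_1 = 2


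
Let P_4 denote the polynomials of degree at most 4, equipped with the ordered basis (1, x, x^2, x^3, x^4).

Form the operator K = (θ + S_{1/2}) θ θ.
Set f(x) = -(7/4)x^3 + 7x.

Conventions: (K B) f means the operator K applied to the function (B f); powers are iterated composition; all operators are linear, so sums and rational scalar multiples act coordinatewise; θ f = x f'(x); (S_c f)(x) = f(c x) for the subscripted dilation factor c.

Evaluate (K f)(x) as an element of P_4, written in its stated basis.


θ f = -(21/4)x^3 + 7x
θ θ f = -(63/4)x^3 + 7x
θ θ θ f = -(189/4)x^3 + 7x
S_{1/2} θ θ f = -(63/32)x^3 + (7/2)x
(θ + S_{1/2}) θ θ f = -(1575/32)x^3 + (21/2)x

the image equals g(x) = -(1575/32)x^3 + (21/2)x


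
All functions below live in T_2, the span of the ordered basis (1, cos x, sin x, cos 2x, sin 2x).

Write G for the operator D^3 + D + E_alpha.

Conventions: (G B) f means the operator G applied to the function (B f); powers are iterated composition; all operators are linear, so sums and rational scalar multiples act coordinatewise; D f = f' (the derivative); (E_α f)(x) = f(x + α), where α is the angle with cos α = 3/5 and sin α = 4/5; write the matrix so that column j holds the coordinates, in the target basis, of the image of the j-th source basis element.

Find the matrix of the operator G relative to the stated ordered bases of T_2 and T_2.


the matrix is [[1, 0, 0, 0, 0]; [0, 3/5, 4/5, 0, 0]; [0, -4/5, 3/5, 0, 0]; [0, 0, 0, -7/25, -126/25]; [0, 0, 0, 126/25, -7/25]] (rows listed top to bottom)

image of 1: 1
image of cos x: (3/5)cos x - (4/5)sin x
image of sin x: (4/5)cos x + (3/5)sin x
image of cos 2x: -(7/25)cos 2x + (126/25)sin 2x
image of sin 2x: -(126/25)cos 2x - (7/25)sin 2x
each image's coordinates form column j of the matrix


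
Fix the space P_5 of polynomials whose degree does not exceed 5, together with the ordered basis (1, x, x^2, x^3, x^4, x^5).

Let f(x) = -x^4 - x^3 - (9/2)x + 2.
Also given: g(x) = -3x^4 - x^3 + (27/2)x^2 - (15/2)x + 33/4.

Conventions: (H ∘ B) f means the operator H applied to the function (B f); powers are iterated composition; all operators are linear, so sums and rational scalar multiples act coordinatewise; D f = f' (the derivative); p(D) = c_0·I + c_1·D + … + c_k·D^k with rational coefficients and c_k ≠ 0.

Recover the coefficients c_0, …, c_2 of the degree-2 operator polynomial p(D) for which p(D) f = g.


D^0 f = -x^4 - x^3 - (9/2)x + 2
D^1 f = -4x^3 - 3x^2 - 9/2
D^2 f = -12x^2 - 6x
matching coefficients of g against c_0 f + c_1 Df + … from the top degree down determines the c_i
solution: c_0 = 3, c_1 = -1/2, c_2 = -1

c_0 = 3, c_1 = -1/2, c_2 = -1


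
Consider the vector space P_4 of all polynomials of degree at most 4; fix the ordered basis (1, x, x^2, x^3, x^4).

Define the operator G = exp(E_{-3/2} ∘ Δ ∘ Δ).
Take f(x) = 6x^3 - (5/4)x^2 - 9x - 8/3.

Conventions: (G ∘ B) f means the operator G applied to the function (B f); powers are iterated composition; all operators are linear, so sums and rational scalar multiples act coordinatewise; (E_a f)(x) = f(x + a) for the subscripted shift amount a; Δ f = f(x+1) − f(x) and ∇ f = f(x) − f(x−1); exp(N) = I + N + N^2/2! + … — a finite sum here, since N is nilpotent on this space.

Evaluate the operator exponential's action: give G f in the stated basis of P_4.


g(x) = 6x^3 - (5/4)x^2 + 27x - 139/6

order-1 term: 36x - 41/2
the series for exp(E_{-3/2} ∘ Δ ∘ Δ) f terminates at order 1
exp(E_{-3/2} ∘ Δ ∘ Δ) f = 6x^3 - (5/4)x^2 + 27x - 139/6


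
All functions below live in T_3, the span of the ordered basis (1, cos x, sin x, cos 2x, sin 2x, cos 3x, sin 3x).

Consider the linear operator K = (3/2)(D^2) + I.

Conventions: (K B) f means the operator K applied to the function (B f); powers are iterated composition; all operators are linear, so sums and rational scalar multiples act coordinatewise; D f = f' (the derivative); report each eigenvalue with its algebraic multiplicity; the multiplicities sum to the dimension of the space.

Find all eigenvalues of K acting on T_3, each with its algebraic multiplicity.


image of 1: 1
image of cos x: -(1/2)cos x
image of sin x: -(1/2)sin x
image of cos 2x: -5cos 2x
image of sin 2x: -5sin 2x
image of cos 3x: -(25/2)cos 3x
image of sin 3x: -(25/2)sin 3x
the matrix is diagonal; its diagonal is (1, -1/2, -1/2, -5, -5, -25/2, -25/2)
for a triangular matrix the eigenvalues are the diagonal entries, with algebraic multiplicity their repetition count

λ = -25/2 (multiplicity 2), λ = -5 (multiplicity 2), λ = -1/2 (multiplicity 2), λ = 1 (multiplicity 1)


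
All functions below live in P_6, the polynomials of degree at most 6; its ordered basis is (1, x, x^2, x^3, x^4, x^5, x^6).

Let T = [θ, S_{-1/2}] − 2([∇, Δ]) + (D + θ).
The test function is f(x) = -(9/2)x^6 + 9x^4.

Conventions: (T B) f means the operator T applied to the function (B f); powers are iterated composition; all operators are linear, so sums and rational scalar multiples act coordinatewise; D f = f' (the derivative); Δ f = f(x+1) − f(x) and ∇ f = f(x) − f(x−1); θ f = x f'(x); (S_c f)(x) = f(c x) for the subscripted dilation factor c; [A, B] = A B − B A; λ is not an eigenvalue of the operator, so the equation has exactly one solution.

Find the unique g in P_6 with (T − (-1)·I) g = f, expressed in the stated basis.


write g with unknown coordinates in the stated basis and equate coefficients in (T − (-1)·I) g = f
solving from the highest basis element down gives g = -(9/14)x^6 + (9/14)x^5 + (81/70)x^4 - (81/70)x^3 + (81/70)x^2 - (81/70)x + 81/70
check: T g = -(27/7)x^6 - (9/14)x^5 + (549/70)x^4 + (81/70)x^3 - (81/70)x^2 + (81/70)x - 81/70
so T g − (-1)·g = -(9/2)x^6 + 9x^4 = f ✓

the image equals g(x) = -(9/14)x^6 + (9/14)x^5 + (81/70)x^4 - (81/70)x^3 + (81/70)x^2 - (81/70)x + 81/70


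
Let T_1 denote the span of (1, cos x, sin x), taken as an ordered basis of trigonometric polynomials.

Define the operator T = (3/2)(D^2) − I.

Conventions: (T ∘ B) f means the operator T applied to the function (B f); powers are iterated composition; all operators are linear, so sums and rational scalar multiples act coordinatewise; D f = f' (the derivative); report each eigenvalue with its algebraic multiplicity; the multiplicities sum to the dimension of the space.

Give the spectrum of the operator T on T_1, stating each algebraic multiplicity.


image of 1: -1
image of cos x: -(5/2)cos x
image of sin x: -(5/2)sin x
the matrix is diagonal; its diagonal is (-1, -5/2, -5/2)
for a triangular matrix the eigenvalues are the diagonal entries, with algebraic multiplicity their repetition count

λ = -5/2 (multiplicity 2), λ = -1 (multiplicity 1)


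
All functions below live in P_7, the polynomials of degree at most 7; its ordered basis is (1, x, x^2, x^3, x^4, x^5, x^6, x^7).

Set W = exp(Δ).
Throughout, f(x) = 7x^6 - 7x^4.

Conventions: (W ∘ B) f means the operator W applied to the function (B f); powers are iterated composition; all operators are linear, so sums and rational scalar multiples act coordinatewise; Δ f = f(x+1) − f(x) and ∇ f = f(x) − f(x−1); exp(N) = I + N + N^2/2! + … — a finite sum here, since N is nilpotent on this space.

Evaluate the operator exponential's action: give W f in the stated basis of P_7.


order-1 term: 42x^5 + 105x^4 + 112x^3 + 63x^2 + 14x
order-2 term: 105x^4 + 420x^3 + 693x^2 + 546x + 168
order-3 term: 140x^3 + 630x^2 + 1022x + 588
order-4 term: 105x^2 + 420x + 448
order-5 term: 42x + 105
order-6 term: 7
the series for exp(Δ) f terminates at order 6
exp(Δ) f = 7x^6 + 42x^5 + 203x^4 + 672x^3 + 1491x^2 + 2044x + 1316

the image equals g(x) = 7x^6 + 42x^5 + 203x^4 + 672x^3 + 1491x^2 + 2044x + 1316


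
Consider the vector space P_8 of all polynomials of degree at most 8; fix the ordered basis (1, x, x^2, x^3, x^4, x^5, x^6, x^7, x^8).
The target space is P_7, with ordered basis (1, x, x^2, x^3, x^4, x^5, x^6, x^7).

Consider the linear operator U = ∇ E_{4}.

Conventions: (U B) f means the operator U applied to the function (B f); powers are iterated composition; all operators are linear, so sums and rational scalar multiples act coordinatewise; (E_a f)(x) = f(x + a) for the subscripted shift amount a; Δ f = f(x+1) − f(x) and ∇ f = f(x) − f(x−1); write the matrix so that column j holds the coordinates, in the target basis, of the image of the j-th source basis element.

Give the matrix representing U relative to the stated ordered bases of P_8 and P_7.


the matrix is [[0, 1, 7, 37, 175, 781, 3367, 14197, 58975]; [0, 0, 2, 21, 148, 875, 4686, 23569, 113576]; [0, 0, 0, 3, 42, 370, 2625, 16401, 94276]; [0, 0, 0, 0, 4, 70, 740, 6125, 43736]; [0, 0, 0, 0, 0, 5, 105, 1295, 12250]; [0, 0, 0, 0, 0, 0, 6, 147, 2072]; [0, 0, 0, 0, 0, 0, 0, 7, 196]; [0, 0, 0, 0, 0, 0, 0, 0, 8]] (rows listed top to bottom)

image of 1: 0
image of x: 1
image of x^2: 2x + 7
image of x^3: 3x^2 + 21x + 37
image of x^4: 4x^3 + 42x^2 + 148x + 175
image of x^5: 5x^4 + 70x^3 + 370x^2 + 875x + 781
image of x^6: 6x^5 + 105x^4 + 740x^3 + 2625x^2 + 4686x + 3367
image of x^7: 7x^6 + 147x^5 + 1295x^4 + 6125x^3 + 16401x^2 + 23569x + 14197
image of x^8: 8x^7 + 196x^6 + 2072x^5 + 12250x^4 + 43736x^3 + 94276x^2 + 113576x + 58975
each image's coordinates form column j of the matrix


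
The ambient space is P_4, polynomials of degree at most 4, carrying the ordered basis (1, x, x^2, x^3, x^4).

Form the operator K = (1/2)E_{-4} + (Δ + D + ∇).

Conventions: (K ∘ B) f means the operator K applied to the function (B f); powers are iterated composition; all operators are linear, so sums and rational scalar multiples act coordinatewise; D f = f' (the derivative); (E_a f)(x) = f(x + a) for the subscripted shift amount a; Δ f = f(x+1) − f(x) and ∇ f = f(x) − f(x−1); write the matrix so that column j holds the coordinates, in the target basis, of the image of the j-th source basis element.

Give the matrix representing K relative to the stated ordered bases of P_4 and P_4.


image of 1: 1/2
image of x: (1/2)x + 1
image of x^2: (1/2)x^2 + 2x + 8
image of x^3: (1/2)x^3 + 3x^2 + 24x - 30
image of x^4: (1/2)x^4 + 4x^3 + 48x^2 - 120x + 128
each image's coordinates form column j of the matrix

the matrix is [[1/2, 1, 8, -30, 128]; [0, 1/2, 2, 24, -120]; [0, 0, 1/2, 3, 48]; [0, 0, 0, 1/2, 4]; [0, 0, 0, 0, 1/2]] (rows listed top to bottom)


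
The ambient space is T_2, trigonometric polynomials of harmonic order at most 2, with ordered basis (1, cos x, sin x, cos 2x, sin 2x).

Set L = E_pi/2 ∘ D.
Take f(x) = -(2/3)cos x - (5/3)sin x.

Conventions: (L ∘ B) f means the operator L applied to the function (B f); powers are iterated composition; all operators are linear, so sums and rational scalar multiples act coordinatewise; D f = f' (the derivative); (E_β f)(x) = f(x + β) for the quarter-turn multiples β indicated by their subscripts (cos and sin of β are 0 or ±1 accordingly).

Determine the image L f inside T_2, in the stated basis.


the result is g(x) = (2/3)cos x + (5/3)sin x

D f = -(5/3)cos x + (2/3)sin x
E_pi/2 D f = (2/3)cos x + (5/3)sin x


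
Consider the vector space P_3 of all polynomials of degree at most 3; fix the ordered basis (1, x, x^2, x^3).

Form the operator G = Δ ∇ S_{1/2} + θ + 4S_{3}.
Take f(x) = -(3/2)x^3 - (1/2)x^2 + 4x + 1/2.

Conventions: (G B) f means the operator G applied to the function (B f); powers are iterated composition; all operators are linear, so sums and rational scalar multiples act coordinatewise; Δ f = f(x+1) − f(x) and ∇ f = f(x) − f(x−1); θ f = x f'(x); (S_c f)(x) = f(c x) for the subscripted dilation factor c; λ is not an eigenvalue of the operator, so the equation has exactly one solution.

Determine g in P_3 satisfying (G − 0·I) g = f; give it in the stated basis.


write g with unknown coordinates in the stated basis and equate coefficients in (G − 0·I) g = f
solving from the highest basis element down gives g = -(1/74)x^3 - (1/76)x^2 + (1187/3848)x + 77/608
check: G g = -(3/2)x^3 - (1/2)x^2 + 4x + 1/2
so G g − 0·g = -(3/2)x^3 - (1/2)x^2 + 4x + 1/2 = f ✓

g(x) = -(1/74)x^3 - (1/76)x^2 + (1187/3848)x + 77/608


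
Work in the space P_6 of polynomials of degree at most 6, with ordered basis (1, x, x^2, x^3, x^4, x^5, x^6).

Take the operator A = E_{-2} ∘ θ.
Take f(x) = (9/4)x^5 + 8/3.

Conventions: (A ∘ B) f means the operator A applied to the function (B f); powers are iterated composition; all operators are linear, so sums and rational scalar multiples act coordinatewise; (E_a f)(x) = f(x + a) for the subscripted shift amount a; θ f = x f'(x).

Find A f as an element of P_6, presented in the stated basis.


θ f = (45/4)x^5
E_{-2} θ f = (45/4)x^5 - (225/2)x^4 + 450x^3 - 900x^2 + 900x - 360

the image equals g(x) = (45/4)x^5 - (225/2)x^4 + 450x^3 - 900x^2 + 900x - 360


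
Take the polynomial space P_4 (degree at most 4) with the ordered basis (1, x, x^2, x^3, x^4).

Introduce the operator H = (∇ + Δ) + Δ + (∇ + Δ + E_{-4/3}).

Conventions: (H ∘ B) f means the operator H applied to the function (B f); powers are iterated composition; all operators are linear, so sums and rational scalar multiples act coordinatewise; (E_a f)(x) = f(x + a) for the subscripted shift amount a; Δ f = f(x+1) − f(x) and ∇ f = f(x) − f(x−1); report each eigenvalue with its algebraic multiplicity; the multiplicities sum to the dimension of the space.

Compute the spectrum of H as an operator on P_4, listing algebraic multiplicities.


image of 1: 1
image of x: x + 11/3
image of x^2: x^2 + (22/3)x + 25/9
image of x^3: x^3 + 11x^2 + (25/3)x + 71/27
image of x^4: x^4 + (44/3)x^3 + (50/3)x^2 + (284/27)x + 337/81
the matrix is upper triangular; its diagonal is (1, 1, 1, 1, 1)
for a triangular matrix the eigenvalues are the diagonal entries, with algebraic multiplicity their repetition count

λ = 1 (multiplicity 5)


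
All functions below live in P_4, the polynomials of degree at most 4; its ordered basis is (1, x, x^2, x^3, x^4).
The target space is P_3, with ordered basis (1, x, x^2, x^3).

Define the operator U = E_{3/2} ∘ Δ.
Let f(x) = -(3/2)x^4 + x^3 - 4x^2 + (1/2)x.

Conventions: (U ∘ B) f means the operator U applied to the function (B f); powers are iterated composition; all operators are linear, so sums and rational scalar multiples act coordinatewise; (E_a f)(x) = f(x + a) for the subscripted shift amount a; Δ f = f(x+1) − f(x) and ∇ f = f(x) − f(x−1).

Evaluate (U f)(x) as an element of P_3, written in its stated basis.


g(x) = -6x^3 - 33x^2 - (139/2)x - 217/4

Δ f = -6x^3 - 6x^2 - 11x - 4
E_{3/2} Δ f = -6x^3 - 33x^2 - (139/2)x - 217/4


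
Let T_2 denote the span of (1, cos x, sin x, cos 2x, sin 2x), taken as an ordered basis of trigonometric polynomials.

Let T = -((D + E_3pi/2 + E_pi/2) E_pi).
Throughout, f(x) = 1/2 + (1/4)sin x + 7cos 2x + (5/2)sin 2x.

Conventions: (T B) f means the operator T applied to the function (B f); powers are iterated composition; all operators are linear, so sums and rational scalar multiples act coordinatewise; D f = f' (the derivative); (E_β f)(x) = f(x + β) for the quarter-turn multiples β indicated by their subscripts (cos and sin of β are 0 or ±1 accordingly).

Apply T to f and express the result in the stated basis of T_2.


the image equals g(x) = -1 + (1/4)cos x + 9cos 2x + 19sin 2x

E_pi f = 1/2 - (1/4)sin x + 7cos 2x + (5/2)sin 2x
D E_pi f = -(1/4)cos x + 5cos 2x - 14sin 2x
E_3pi/2 E_pi f = 1/2 + (1/4)cos x - 7cos 2x - (5/2)sin 2x
E_pi/2 E_pi f = 1/2 - (1/4)cos x - 7cos 2x - (5/2)sin 2x
(D + E_3pi/2 + E_pi/2) E_pi f = 1 - (1/4)cos x - 9cos 2x - 19sin 2x
(-((D + E_3pi/2 + E_pi/2) E_pi)) f = -1 + (1/4)cos x + 9cos 2x + 19sin 2x


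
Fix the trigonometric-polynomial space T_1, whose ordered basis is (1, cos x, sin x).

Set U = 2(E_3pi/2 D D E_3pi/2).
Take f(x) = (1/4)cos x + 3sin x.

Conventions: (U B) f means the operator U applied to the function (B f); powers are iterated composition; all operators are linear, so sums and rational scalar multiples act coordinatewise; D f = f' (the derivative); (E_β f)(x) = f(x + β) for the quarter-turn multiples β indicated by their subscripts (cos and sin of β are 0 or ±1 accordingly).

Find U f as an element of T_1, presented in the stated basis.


the image equals g(x) = (1/2)cos x + 6sin x

E_3pi/2 f = -3cos x + (1/4)sin x
D E_3pi/2 f = (1/4)cos x + 3sin x
D D E_3pi/2 f = 3cos x - (1/4)sin x
E_3pi/2 D D E_3pi/2 f = (1/4)cos x + 3sin x
(2(E_3pi/2 D D E_3pi/2)) f = (1/2)cos x + 6sin x


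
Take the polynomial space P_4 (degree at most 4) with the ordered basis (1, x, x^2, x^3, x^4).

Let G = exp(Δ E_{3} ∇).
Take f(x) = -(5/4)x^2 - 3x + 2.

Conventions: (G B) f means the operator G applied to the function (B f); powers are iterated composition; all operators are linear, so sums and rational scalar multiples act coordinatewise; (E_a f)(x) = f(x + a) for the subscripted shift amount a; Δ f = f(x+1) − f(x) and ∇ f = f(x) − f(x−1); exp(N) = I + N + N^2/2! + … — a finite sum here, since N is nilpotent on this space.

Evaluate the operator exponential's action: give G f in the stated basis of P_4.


g(x) = -(5/4)x^2 - 3x - 1/2

order-1 term: -5/2
the series for exp(Δ E_{3} ∇) f terminates at order 1
exp(Δ E_{3} ∇) f = -(5/4)x^2 - 3x - 1/2


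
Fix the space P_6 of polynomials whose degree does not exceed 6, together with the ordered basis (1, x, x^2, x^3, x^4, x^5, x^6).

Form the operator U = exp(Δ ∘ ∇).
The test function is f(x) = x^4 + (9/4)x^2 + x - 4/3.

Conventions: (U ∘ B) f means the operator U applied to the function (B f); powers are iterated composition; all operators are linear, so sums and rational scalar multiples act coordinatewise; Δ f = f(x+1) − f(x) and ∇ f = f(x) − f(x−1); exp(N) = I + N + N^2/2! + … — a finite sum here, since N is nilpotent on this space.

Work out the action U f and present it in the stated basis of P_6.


the result is g(x) = x^4 + (57/4)x^2 + x + 103/6

order-1 term: 12x^2 + 13/2
order-2 term: 12
the series for exp(Δ ∘ ∇) f terminates at order 2
exp(Δ ∘ ∇) f = x^4 + (57/4)x^2 + x + 103/6


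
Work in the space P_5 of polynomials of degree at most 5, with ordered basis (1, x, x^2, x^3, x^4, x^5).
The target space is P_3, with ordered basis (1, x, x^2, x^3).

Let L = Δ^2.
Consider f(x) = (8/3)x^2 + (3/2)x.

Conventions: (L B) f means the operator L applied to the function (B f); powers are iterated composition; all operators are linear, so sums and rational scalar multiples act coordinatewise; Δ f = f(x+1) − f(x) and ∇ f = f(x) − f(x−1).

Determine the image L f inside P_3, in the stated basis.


Δ f = (16/3)x + 25/6
Δ Δ f = 16/3

g(x) = 16/3


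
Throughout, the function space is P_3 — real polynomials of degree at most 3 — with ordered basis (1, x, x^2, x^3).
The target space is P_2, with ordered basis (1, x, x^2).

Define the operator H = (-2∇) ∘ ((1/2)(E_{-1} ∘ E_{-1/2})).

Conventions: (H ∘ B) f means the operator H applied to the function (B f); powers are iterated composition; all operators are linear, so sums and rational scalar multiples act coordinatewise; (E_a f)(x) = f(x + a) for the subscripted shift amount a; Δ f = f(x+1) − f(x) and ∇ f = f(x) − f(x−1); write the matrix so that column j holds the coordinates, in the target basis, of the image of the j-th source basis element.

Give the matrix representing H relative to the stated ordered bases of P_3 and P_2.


image of 1: 0
image of x: -1
image of x^2: -2x + 4
image of x^3: -3x^2 + 12x - 49/4
each image's coordinates form column j of the matrix

the matrix is [[0, -1, 4, -49/4]; [0, 0, -2, 12]; [0, 0, 0, -3]] (rows listed top to bottom)


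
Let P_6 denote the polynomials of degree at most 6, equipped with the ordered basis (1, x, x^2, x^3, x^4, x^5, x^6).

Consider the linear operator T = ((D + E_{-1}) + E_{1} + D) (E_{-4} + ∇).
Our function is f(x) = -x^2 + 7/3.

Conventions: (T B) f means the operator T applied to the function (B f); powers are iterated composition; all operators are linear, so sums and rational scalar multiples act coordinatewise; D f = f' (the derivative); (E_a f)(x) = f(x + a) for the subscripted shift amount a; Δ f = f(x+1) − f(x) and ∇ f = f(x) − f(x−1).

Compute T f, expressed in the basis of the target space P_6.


g(x) = -2x^2 + 8x - 46/3

E_{-4} f = -x^2 + 8x - 41/3
∇ f = -2x + 1
(E_{-4} + ∇) f = -x^2 + 6x - 38/3
D (E_{-4} + ∇) f = -2x + 6
E_{-1} (E_{-4} + ∇) f = -x^2 + 8x - 59/3
(D + E_{-1}) (E_{-4} + ∇) f = -x^2 + 6x - 41/3
E_{1} (E_{-4} + ∇) f = -x^2 + 4x - 23/3
D (E_{-4} + ∇) f = -2x + 6
((D + E_{-1}) + E_{1} + D) (E_{-4} + ∇) f = -2x^2 + 8x - 46/3


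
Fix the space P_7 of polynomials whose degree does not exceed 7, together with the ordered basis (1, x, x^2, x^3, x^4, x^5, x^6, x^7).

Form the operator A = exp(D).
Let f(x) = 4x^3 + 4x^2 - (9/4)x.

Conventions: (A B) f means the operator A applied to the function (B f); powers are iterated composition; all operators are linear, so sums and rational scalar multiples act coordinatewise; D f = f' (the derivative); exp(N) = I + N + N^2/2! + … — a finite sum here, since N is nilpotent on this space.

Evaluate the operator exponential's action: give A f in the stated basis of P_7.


the result is g(x) = 4x^3 + 16x^2 + (71/4)x + 23/4

order-1 term: 12x^2 + 8x - 9/4
order-2 term: 12x + 4
order-3 term: 4
the series for exp(D) f terminates at order 3
exp(D) f = 4x^3 + 16x^2 + (71/4)x + 23/4


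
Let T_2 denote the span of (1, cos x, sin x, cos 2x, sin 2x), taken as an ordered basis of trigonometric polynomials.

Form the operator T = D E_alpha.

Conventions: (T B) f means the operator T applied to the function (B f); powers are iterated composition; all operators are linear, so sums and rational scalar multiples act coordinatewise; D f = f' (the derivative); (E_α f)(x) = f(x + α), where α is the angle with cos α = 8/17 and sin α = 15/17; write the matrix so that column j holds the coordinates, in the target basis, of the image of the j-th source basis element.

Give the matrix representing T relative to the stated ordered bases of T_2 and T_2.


the matrix is [[0, 0, 0, 0, 0]; [0, -15/17, 8/17, 0, 0]; [0, -8/17, -15/17, 0, 0]; [0, 0, 0, -480/289, -322/289]; [0, 0, 0, 322/289, -480/289]] (rows listed top to bottom)

image of 1: 0
image of cos x: -(15/17)cos x - (8/17)sin x
image of sin x: (8/17)cos x - (15/17)sin x
image of cos 2x: -(480/289)cos 2x + (322/289)sin 2x
image of sin 2x: -(322/289)cos 2x - (480/289)sin 2x
each image's coordinates form column j of the matrix


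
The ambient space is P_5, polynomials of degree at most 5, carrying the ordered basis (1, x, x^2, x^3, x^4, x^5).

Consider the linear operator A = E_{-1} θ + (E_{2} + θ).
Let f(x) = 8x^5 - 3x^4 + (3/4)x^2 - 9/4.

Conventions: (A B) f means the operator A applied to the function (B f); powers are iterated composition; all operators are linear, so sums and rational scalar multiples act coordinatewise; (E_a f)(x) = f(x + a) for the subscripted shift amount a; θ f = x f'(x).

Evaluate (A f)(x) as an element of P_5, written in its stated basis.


g(x) = 88x^5 - 147x^4 + 744x^3 + (399/4)x^2 + 792x + 633/4

θ f = 40x^5 - 12x^4 + (3/2)x^2
E_{-1} θ f = 40x^5 - 212x^4 + 448x^3 - (941/2)x^2 + 245x - 101/2
E_{2} f = 8x^5 + 77x^4 + 296x^3 + (2275/4)x^2 + 547x + 835/4
θ f = 40x^5 - 12x^4 + (3/2)x^2
(E_{2} + θ) f = 48x^5 + 65x^4 + 296x^3 + (2281/4)x^2 + 547x + 835/4
(E_{-1} θ + (E_{2} + θ)) f = 88x^5 - 147x^4 + 744x^3 + (399/4)x^2 + 792x + 633/4


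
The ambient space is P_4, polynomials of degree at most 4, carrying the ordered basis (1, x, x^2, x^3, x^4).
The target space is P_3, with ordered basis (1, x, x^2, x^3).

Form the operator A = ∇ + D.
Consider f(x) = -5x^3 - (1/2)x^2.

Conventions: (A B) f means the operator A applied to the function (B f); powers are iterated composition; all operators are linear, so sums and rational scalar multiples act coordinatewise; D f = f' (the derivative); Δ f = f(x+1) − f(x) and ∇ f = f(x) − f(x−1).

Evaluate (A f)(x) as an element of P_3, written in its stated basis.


∇ f = -15x^2 + 14x - 9/2
D f = -15x^2 - x
(∇ + D) f = -30x^2 + 13x - 9/2

g(x) = -30x^2 + 13x - 9/2


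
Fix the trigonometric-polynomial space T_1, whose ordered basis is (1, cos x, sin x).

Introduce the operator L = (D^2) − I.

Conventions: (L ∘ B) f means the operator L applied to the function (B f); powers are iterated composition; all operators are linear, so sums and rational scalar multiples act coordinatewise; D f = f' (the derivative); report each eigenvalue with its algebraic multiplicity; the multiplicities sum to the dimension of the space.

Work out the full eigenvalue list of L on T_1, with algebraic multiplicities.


λ = -2 (multiplicity 2), λ = -1 (multiplicity 1)

image of 1: -1
image of cos x: -2cos x
image of sin x: -2sin x
the matrix is diagonal; its diagonal is (-1, -2, -2)
for a triangular matrix the eigenvalues are the diagonal entries, with algebraic multiplicity their repetition count


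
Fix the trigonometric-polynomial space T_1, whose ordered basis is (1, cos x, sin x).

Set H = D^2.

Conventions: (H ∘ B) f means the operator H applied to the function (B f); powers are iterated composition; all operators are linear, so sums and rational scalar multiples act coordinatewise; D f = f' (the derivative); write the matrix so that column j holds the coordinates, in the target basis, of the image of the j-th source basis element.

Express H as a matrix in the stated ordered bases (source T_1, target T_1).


the matrix is [[0, 0, 0]; [0, -1, 0]; [0, 0, -1]] (rows listed top to bottom)

image of 1: 0
image of cos x: -cos x
image of sin x: -sin x
each image's coordinates form column j of the matrix


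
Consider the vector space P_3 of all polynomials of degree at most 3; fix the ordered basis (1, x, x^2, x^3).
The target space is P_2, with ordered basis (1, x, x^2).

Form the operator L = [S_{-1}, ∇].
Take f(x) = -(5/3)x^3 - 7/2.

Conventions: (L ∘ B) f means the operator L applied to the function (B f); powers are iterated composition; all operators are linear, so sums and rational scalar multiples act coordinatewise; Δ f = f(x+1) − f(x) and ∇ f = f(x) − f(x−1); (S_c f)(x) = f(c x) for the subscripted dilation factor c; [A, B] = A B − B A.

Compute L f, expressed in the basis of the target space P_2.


∇ f = -5x^2 + 5x - 5/3
S_{-1} ∇ f = -5x^2 - 5x - 5/3
S_{-1} f = (5/3)x^3 - 7/2
∇ S_{-1} f = 5x^2 - 5x + 5/3
[S_{-1}, ∇] f = -10x^2 - 10/3

g(x) = -10x^2 - 10/3


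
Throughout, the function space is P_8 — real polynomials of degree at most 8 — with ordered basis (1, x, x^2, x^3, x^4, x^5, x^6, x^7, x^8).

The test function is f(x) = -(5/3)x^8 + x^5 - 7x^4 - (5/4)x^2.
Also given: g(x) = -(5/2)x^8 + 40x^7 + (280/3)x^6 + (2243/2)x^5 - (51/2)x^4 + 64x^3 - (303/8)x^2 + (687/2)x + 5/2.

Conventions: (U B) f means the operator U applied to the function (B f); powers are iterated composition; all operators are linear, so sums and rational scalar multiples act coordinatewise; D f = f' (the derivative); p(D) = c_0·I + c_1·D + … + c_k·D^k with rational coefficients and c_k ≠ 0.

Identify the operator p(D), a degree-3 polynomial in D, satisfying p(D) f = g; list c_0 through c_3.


p(D) = (3/2)·I − 3·D − D^2 − 2·D^3, i.e. c_0 = 3/2, c_1 = -3, c_2 = -1, c_3 = -2

D^0 f = -(5/3)x^8 + x^5 - 7x^4 - (5/4)x^2
D^1 f = -(40/3)x^7 + 5x^4 - 28x^3 - (5/2)x
D^2 f = -(280/3)x^6 + 20x^3 - 84x^2 - 5/2
D^3 f = -560x^5 + 60x^2 - 168x
matching coefficients of g against c_0 f + c_1 Df + … from the top degree down determines the c_i
solution: c_0 = 3/2, c_1 = -3, c_2 = -1, c_3 = -2


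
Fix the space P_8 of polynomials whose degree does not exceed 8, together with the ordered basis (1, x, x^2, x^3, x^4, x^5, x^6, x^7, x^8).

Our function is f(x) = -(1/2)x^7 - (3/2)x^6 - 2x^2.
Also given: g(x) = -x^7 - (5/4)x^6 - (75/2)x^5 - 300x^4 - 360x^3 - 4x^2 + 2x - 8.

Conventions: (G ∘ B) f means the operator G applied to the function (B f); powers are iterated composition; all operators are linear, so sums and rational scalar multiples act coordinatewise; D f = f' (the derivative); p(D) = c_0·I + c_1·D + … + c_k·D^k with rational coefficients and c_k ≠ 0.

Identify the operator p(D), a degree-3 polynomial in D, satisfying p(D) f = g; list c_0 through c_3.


c_0 = 2, c_1 = -1/2, c_2 = 2, c_3 = 2

D^0 f = -(1/2)x^7 - (3/2)x^6 - 2x^2
D^1 f = -(7/2)x^6 - 9x^5 - 4x
D^2 f = -21x^5 - 45x^4 - 4
D^3 f = -105x^4 - 180x^3
matching coefficients of g against c_0 f + c_1 Df + … from the top degree down determines the c_i
solution: c_0 = 2, c_1 = -1/2, c_2 = 2, c_3 = 2


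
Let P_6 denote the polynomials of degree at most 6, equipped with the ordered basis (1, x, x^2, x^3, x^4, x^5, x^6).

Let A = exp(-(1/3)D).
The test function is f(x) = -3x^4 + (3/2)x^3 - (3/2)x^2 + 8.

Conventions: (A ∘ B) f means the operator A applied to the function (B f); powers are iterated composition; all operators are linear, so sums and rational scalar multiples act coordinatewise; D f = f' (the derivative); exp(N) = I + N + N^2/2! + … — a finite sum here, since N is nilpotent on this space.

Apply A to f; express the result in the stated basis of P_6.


g(x) = -3x^4 + (11/2)x^3 - 5x^2 + (35/18)x + 209/27

order-1 term: 4x^3 - (3/2)x^2 + x
order-2 term: -2x^2 + (1/2)x - 1/6
order-3 term: (4/9)x - 1/18
order-4 term: -1/27
the series for exp(-(1/3)D) f terminates at order 4
exp(-(1/3)D) f = -3x^4 + (11/2)x^3 - 5x^2 + (35/18)x + 209/27


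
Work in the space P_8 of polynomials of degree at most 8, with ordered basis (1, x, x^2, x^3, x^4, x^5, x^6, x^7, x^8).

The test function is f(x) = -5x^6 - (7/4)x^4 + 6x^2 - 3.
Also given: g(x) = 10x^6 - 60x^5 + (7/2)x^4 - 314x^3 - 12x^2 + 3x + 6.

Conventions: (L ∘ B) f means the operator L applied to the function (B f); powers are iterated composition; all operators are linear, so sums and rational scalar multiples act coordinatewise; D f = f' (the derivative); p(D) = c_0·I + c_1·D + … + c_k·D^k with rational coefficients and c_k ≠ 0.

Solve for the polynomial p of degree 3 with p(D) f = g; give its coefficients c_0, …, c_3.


c_0 = -2, c_1 = 2, c_2 = 0, c_3 = 1/2

D^0 f = -5x^6 - (7/4)x^4 + 6x^2 - 3
D^1 f = -30x^5 - 7x^3 + 12x
D^2 f = -150x^4 - 21x^2 + 12
D^3 f = -600x^3 - 42x
matching coefficients of g against c_0 f + c_1 Df + … from the top degree down determines the c_i
solution: c_0 = -2, c_1 = 2, c_2 = 0, c_3 = 1/2


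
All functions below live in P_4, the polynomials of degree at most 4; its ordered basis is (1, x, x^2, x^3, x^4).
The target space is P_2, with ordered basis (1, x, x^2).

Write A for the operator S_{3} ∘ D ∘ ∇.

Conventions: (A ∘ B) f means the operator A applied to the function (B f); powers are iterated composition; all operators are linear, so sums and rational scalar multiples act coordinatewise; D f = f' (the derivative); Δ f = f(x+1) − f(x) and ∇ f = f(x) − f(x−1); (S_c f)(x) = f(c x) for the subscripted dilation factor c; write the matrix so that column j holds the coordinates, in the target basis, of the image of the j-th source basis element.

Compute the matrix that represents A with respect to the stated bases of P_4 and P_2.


the matrix is [[0, 0, 2, -3, 4]; [0, 0, 0, 18, -36]; [0, 0, 0, 0, 108]] (rows listed top to bottom)

image of 1: 0
image of x: 0
image of x^2: 2
image of x^3: 18x - 3
image of x^4: 108x^2 - 36x + 4
each image's coordinates form column j of the matrix


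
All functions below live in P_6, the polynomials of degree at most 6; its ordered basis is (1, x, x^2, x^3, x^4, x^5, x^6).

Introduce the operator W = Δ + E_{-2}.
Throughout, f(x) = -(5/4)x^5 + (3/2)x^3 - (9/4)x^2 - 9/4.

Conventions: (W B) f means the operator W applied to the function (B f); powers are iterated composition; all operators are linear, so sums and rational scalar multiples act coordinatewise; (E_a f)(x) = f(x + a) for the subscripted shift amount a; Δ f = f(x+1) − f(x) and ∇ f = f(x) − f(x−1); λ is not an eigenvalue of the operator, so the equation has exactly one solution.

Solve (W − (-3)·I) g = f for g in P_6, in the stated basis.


write g with unknown coordinates in the stated basis and equate coefficients in (W − (-3)·I) g = f
solving from the highest basis element down gives g = -(5/16)x^5 - (25/64)x^4 + (249/64)x^3 - (47/256)x^2 - (5517/512)x + 6185/2048
check: W g = -(5/16)x^5 + (75/64)x^4 - (651/64)x^3 - (435/256)x^2 + (16551/512)x - 23163/2048
so W g − (-3)·g = -(5/4)x^5 + (3/2)x^3 - (9/4)x^2 - 9/4 = f ✓

g(x) = -(5/16)x^5 - (25/64)x^4 + (249/64)x^3 - (47/256)x^2 - (5517/512)x + 6185/2048
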